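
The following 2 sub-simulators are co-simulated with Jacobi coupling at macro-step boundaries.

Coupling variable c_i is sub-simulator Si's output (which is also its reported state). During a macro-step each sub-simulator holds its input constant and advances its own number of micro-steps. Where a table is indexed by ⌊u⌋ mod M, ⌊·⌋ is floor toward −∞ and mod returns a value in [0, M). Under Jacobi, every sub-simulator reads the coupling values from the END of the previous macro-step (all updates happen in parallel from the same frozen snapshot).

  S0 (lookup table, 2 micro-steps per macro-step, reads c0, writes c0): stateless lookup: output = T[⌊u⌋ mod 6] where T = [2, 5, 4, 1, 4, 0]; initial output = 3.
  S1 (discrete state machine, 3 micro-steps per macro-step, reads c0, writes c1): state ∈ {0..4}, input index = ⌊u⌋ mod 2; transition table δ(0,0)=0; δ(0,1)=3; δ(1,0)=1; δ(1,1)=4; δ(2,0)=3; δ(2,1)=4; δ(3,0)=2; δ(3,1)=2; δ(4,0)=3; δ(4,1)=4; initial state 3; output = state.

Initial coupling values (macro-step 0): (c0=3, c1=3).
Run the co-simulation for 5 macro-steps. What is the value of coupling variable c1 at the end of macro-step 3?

c1 at macro-step 3 = 4

macro 1: S0 reads c0=3 → after 2×micro: 1; S1 reads c0=3 → after 3×micro: 4 ⇒ (c0=1, c1=4)
macro 2: S0 reads c0=1 → after 2×micro: 5; S1 reads c0=1 → after 3×micro: 4 ⇒ (c0=5, c1=4)
macro 3: S0 reads c0=5 → after 2×micro: 0; S1 reads c0=5 → after 3×micro: 4 ⇒ (c0=0, c1=4)
macro 4: S0 reads c0=0 → after 2×micro: 2; S1 reads c0=0 → after 3×micro: 3 ⇒ (c0=2, c1=3)
macro 5: S0 reads c0=2 → after 2×micro: 4; S1 reads c0=2 → after 3×micro: 2 ⇒ (c0=4, c1=2)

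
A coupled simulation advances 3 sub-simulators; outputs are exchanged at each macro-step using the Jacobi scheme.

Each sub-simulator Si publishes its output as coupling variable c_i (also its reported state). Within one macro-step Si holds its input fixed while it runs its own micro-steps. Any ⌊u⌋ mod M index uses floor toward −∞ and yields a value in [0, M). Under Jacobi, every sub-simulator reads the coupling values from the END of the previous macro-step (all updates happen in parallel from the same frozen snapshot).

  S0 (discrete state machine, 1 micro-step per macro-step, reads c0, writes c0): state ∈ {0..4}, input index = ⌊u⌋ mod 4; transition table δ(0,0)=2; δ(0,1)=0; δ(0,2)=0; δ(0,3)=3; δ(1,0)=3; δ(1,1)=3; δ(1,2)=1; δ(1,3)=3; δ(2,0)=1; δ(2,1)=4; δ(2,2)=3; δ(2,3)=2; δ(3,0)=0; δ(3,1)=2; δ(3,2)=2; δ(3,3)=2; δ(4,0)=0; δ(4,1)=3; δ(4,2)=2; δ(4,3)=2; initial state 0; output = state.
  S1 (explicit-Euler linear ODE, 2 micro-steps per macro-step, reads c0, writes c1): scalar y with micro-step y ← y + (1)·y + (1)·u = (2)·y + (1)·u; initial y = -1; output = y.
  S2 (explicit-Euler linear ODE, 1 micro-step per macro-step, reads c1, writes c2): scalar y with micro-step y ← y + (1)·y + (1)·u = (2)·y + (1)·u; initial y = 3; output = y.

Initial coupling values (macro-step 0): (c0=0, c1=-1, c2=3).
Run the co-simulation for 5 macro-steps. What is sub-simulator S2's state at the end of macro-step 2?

macro 1: S0 reads c0=0 → after 1×micro: 2; S1 reads c0=0 → after 2×micro: -4; S2 reads c1=-1 → after 1×micro: 5 ⇒ (c0=2, c1=-4, c2=5)
macro 2: S0 reads c0=2 → after 1×micro: 3; S1 reads c0=2 → after 2×micro: -10; S2 reads c1=-4 → after 1×micro: 6 ⇒ (c0=3, c1=-10, c2=6)
macro 3: S0 reads c0=3 → after 1×micro: 2; S1 reads c0=3 → after 2×micro: -31; S2 reads c1=-10 → after 1×micro: 2 ⇒ (c0=2, c1=-31, c2=2)
macro 4: S0 reads c0=2 → after 1×micro: 3; S1 reads c0=2 → after 2×micro: -118; S2 reads c1=-31 → after 1×micro: -27 ⇒ (c0=3, c1=-118, c2=-27)
macro 5: S0 reads c0=3 → after 1×micro: 2; S1 reads c0=3 → after 2×micro: -463; S2 reads c1=-118 → after 1×micro: -172 ⇒ (c0=2, c1=-463, c2=-172)

S2 state at macro-step 2 = 6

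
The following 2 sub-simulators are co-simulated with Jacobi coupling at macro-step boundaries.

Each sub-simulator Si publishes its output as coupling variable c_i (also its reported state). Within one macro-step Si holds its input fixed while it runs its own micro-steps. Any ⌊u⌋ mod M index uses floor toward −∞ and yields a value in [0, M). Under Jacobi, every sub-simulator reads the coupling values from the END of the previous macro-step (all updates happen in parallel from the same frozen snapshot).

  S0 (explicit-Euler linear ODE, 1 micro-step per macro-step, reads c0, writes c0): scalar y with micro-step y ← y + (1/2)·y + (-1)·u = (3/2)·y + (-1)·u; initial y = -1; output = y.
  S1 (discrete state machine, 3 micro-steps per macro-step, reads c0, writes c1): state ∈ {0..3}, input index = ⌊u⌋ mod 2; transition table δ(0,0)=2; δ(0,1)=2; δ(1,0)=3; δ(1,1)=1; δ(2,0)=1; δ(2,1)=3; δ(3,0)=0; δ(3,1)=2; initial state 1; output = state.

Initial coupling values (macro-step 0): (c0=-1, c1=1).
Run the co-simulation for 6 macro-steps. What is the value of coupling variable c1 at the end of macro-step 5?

c1 at macro-step 5 = 1

macro 1: S0 reads c0=-1 → after 1×micro: -1/2; S1 reads c0=-1 → after 3×micro: 1 ⇒ (c0=-1/2, c1=1)
macro 2: S0 reads c0=-1/2 → after 1×micro: -1/4; S1 reads c0=-1/2 → after 3×micro: 1 ⇒ (c0=-1/4, c1=1)
macro 3: S0 reads c0=-1/4 → after 1×micro: -1/8; S1 reads c0=-1/4 → after 3×micro: 1 ⇒ (c0=-1/8, c1=1)
macro 4: S0 reads c0=-1/8 → after 1×micro: -1/16; S1 reads c0=-1/8 → after 3×micro: 1 ⇒ (c0=-1/16, c1=1)
macro 5: S0 reads c0=-1/16 → after 1×micro: -1/32; S1 reads c0=-1/16 → after 3×micro: 1 ⇒ (c0=-1/32, c1=1)
macro 6: S0 reads c0=-1/32 → after 1×micro: -1/64; S1 reads c0=-1/32 → after 3×micro: 1 ⇒ (c0=-1/64, c1=1)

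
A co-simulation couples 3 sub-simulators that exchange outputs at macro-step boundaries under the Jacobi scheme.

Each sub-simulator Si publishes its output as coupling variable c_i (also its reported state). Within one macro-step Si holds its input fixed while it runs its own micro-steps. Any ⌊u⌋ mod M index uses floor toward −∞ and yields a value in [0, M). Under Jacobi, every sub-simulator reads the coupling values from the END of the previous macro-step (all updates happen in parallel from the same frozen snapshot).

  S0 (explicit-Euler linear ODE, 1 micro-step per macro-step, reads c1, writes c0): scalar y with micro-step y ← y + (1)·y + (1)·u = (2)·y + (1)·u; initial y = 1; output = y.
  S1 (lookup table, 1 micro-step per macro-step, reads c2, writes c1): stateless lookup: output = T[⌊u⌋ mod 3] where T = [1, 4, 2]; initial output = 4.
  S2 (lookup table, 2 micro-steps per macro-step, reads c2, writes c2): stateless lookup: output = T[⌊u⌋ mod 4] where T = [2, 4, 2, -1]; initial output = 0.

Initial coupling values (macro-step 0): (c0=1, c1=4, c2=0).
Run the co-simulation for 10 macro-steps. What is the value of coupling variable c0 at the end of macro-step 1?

c0 at macro-step 1 = 6

macro 1: S0 reads c1=4 → after 1×micro: 6; S1 reads c2=0 → after 1×micro: 1; S2 reads c2=0 → after 2×micro: 2 ⇒ (c0=6, c1=1, c2=2)
macro 2: S0 reads c1=1 → after 1×micro: 13; S1 reads c2=2 → after 1×micro: 2; S2 reads c2=2 → after 2×micro: 2 ⇒ (c0=13, c1=2, c2=2)
macro 3: S0 reads c1=2 → after 1×micro: 28; S1 reads c2=2 → after 1×micro: 2; S2 reads c2=2 → after 2×micro: 2 ⇒ (c0=28, c1=2, c2=2)
macro 4: S0 reads c1=2 → after 1×micro: 58; S1 reads c2=2 → after 1×micro: 2; S2 reads c2=2 → after 2×micro: 2 ⇒ (c0=58, c1=2, c2=2)
macro 5: S0 reads c1=2 → after 1×micro: 118; S1 reads c2=2 → after 1×micro: 2; S2 reads c2=2 → after 2×micro: 2 ⇒ (c0=118, c1=2, c2=2)
macro 6: S0 reads c1=2 → after 1×micro: 238; S1 reads c2=2 → after 1×micro: 2; S2 reads c2=2 → after 2×micro: 2 ⇒ (c0=238, c1=2, c2=2)
macro 7: S0 reads c1=2 → after 1×micro: 478; S1 reads c2=2 → after 1×micro: 2; S2 reads c2=2 → after 2×micro: 2 ⇒ (c0=478, c1=2, c2=2)
macro 8: S0 reads c1=2 → after 1×micro: 958; S1 reads c2=2 → after 1×micro: 2; S2 reads c2=2 → after 2×micro: 2 ⇒ (c0=958, c1=2, c2=2)
macro 9: S0 reads c1=2 → after 1×micro: 1918; S1 reads c2=2 → after 1×micro: 2; S2 reads c2=2 → after 2×micro: 2 ⇒ (c0=1918, c1=2, c2=2)
macro 10: S0 reads c1=2 → after 1×micro: 3838; S1 reads c2=2 → after 1×micro: 2; S2 reads c2=2 → after 2×micro: 2 ⇒ (c0=3838, c1=2, c2=2)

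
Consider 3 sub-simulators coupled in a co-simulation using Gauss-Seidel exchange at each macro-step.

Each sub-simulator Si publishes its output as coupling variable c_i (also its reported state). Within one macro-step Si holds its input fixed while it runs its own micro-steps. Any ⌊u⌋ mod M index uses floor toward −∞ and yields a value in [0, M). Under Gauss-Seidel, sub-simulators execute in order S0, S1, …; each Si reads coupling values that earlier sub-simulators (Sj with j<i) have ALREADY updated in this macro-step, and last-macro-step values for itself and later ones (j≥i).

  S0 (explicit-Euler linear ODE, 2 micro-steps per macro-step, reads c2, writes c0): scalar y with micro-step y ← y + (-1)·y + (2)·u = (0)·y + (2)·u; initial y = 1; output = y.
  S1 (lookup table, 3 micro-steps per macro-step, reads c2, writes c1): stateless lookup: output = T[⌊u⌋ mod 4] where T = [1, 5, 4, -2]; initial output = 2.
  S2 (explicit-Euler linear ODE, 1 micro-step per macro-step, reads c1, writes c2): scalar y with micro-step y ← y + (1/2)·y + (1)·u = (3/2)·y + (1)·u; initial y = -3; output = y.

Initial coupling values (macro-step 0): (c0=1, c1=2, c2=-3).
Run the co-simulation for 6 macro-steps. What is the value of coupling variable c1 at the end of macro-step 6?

c1 at macro-step 6 = -2

macro 1: S0 reads c2=-3 → after 2×micro: -6; S1 reads c2=-3 → after 3×micro: 5; S2 reads c1=5 → after 1×micro: 1/2 ⇒ (c0=-6, c1=5, c2=1/2)
macro 2: S0 reads c2=1/2 → after 2×micro: 1; S1 reads c2=1/2 → after 3×micro: 1; S2 reads c1=1 → after 1×micro: 7/4 ⇒ (c0=1, c1=1, c2=7/4)
macro 3: S0 reads c2=7/4 → after 2×micro: 7/2; S1 reads c2=7/4 → after 3×micro: 5; S2 reads c1=5 → after 1×micro: 61/8 ⇒ (c0=7/2, c1=5, c2=61/8)
macro 4: S0 reads c2=61/8 → after 2×micro: 61/4; S1 reads c2=61/8 → after 3×micro: -2; S2 reads c1=-2 → after 1×micro: 151/16 ⇒ (c0=61/4, c1=-2, c2=151/16)
macro 5: S0 reads c2=151/16 → after 2×micro: 151/8; S1 reads c2=151/16 → after 3×micro: 5; S2 reads c1=5 → after 1×micro: 613/32 ⇒ (c0=151/8, c1=5, c2=613/32)
macro 6: S0 reads c2=613/32 → after 2×micro: 613/16; S1 reads c2=613/32 → after 3×micro: -2; S2 reads c1=-2 → after 1×micro: 1711/64 ⇒ (c0=613/16, c1=-2, c2=1711/64)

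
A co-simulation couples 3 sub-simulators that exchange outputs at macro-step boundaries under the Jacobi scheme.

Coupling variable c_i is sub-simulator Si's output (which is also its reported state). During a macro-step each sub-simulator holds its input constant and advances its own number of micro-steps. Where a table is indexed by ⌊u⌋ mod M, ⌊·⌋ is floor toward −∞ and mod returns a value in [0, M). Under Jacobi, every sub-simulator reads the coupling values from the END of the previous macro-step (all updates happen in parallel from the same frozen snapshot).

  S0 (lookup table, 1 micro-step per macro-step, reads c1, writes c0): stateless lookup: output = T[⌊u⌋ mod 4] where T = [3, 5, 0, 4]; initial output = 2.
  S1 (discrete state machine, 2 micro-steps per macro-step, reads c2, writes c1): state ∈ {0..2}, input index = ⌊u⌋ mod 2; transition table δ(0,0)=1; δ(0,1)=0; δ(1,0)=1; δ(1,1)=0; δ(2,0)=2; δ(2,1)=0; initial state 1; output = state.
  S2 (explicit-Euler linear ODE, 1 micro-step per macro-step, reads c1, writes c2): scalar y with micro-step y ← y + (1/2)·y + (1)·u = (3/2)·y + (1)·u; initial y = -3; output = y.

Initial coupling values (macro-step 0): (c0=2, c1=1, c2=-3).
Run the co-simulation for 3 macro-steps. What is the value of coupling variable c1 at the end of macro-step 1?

c1 at macro-step 1 = 0

macro 1: S0 reads c1=1 → after 1×micro: 5; S1 reads c2=-3 → after 2×micro: 0; S2 reads c1=1 → after 1×micro: -7/2 ⇒ (c0=5, c1=0, c2=-7/2)
macro 2: S0 reads c1=0 → after 1×micro: 3; S1 reads c2=-7/2 → after 2×micro: 1; S2 reads c1=0 → after 1×micro: -21/4 ⇒ (c0=3, c1=1, c2=-21/4)
macro 3: S0 reads c1=1 → after 1×micro: 5; S1 reads c2=-21/4 → after 2×micro: 1; S2 reads c1=1 → after 1×micro: -55/8 ⇒ (c0=5, c1=1, c2=-55/8)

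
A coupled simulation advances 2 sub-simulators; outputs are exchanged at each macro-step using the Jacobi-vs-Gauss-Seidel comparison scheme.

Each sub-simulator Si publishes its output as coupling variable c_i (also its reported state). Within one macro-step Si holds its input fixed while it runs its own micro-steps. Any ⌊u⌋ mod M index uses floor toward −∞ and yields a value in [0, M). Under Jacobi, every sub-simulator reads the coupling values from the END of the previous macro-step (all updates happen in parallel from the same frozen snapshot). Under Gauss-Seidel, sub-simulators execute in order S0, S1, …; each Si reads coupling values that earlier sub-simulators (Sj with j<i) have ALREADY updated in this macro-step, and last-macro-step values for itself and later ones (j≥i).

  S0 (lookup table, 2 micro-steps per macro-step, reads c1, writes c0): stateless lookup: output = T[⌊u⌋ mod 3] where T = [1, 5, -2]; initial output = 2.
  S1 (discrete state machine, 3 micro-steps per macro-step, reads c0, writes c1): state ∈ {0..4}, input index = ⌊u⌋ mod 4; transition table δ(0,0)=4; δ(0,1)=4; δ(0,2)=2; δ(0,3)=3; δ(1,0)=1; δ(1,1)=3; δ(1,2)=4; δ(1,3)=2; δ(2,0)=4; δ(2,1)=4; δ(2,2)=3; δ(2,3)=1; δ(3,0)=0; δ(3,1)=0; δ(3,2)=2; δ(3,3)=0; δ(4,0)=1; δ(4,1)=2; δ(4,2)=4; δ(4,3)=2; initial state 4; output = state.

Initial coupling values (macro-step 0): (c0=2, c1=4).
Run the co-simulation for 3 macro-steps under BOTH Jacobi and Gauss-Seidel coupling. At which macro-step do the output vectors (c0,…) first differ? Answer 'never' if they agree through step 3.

[Jacobi] macro 1: S0 reads c1=4 → after 2×micro: 5; S1 reads c0=2 → after 3×micro: 4 ⇒ (c0=5, c1=4)
[Jacobi] macro 2: S0 reads c1=4 → after 2×micro: 5; S1 reads c0=5 → after 3×micro: 2 ⇒ (c0=5, c1=2)
[Jacobi] macro 3: S0 reads c1=2 → after 2×micro: -2; S1 reads c0=5 → after 3×micro: 4 ⇒ (c0=-2, c1=4)
[Gauss-Seidel] macro 1: S0 reads c1=4 → after 2×micro: 5; S1 reads c0=5 → after 3×micro: 2 ⇒ (c0=5, c1=2)
[Gauss-Seidel] macro 2: S0 reads c1=2 → after 2×micro: -2; S1 reads c0=-2 → after 3×micro: 3 ⇒ (c0=-2, c1=3)
[Gauss-Seidel] macro 3: S0 reads c1=3 → after 2×micro: 1; S1 reads c0=1 → after 3×micro: 2 ⇒ (c0=1, c1=2)

first divergence at macro-step: 1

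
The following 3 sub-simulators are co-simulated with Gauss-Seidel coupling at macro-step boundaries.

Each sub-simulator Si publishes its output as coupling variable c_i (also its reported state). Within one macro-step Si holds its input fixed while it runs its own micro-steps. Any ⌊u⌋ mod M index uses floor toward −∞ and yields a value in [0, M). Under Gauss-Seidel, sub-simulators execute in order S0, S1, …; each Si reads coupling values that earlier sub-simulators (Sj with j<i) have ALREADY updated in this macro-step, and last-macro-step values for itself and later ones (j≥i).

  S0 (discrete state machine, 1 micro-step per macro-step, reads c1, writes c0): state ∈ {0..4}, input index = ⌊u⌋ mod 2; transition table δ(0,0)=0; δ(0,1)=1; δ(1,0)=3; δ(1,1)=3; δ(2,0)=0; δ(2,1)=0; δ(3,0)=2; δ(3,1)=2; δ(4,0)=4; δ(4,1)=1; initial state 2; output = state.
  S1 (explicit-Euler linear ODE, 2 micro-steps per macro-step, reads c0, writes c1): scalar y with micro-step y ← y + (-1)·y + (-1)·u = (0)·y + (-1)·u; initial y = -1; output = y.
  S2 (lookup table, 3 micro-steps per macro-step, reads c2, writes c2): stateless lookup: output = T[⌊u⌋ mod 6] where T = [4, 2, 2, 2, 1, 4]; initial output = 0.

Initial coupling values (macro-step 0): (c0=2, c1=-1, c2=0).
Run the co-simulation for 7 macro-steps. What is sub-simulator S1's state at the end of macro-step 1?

macro 1: S0 reads c1=-1 → after 1×micro: 0; S1 reads c0=0 → after 2×micro: 0; S2 reads c2=0 → after 3×micro: 4 ⇒ (c0=0, c1=0, c2=4)
macro 2: S0 reads c1=0 → after 1×micro: 0; S1 reads c0=0 → after 2×micro: 0; S2 reads c2=4 → after 3×micro: 1 ⇒ (c0=0, c1=0, c2=1)
macro 3: S0 reads c1=0 → after 1×micro: 0; S1 reads c0=0 → after 2×micro: 0; S2 reads c2=1 → after 3×micro: 2 ⇒ (c0=0, c1=0, c2=2)
macro 4: S0 reads c1=0 → after 1×micro: 0; S1 reads c0=0 → after 2×micro: 0; S2 reads c2=2 → after 3×micro: 2 ⇒ (c0=0, c1=0, c2=2)
macro 5: S0 reads c1=0 → after 1×micro: 0; S1 reads c0=0 → after 2×micro: 0; S2 reads c2=2 → after 3×micro: 2 ⇒ (c0=0, c1=0, c2=2)
macro 6: S0 reads c1=0 → after 1×micro: 0; S1 reads c0=0 → after 2×micro: 0; S2 reads c2=2 → after 3×micro: 2 ⇒ (c0=0, c1=0, c2=2)
macro 7: S0 reads c1=0 → after 1×micro: 0; S1 reads c0=0 → after 2×micro: 0; S2 reads c2=2 → after 3×micro: 2 ⇒ (c0=0, c1=0, c2=2)

S1 state at macro-step 1 = 0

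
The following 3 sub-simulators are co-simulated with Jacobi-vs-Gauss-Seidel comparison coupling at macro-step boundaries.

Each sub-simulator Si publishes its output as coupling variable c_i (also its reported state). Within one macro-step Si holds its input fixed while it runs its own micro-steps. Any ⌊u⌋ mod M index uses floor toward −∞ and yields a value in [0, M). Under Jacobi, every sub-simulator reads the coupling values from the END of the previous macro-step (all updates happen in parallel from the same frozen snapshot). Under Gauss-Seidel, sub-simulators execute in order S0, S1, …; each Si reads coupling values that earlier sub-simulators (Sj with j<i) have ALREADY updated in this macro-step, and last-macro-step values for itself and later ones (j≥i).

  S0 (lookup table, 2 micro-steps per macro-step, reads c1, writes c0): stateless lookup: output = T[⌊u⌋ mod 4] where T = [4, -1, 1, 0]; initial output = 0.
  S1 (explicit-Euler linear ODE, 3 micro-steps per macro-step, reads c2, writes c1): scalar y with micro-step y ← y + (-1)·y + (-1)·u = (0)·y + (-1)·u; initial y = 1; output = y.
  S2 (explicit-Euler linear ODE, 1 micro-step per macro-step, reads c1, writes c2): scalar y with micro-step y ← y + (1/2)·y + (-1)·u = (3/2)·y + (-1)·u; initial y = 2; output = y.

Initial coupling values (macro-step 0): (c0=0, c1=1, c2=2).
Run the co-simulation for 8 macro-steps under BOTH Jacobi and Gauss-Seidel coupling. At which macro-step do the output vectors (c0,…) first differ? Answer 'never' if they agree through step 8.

[Jacobi] macro 1: S0 reads c1=1 → after 2×micro: -1; S1 reads c2=2 → after 3×micro: -2; S2 reads c1=1 → after 1×micro: 2 ⇒ (c0=-1, c1=-2, c2=2)
[Jacobi] macro 2: S0 reads c1=-2 → after 2×micro: 1; S1 reads c2=2 → after 3×micro: -2; S2 reads c1=-2 → after 1×micro: 5 ⇒ (c0=1, c1=-2, c2=5)
[Jacobi] macro 3: S0 reads c1=-2 → after 2×micro: 1; S1 reads c2=5 → after 3×micro: -5; S2 reads c1=-2 → after 1×micro: 19/2 ⇒ (c0=1, c1=-5, c2=19/2)
[Jacobi] macro 4: S0 reads c1=-5 → after 2×micro: 0; S1 reads c2=19/2 → after 3×micro: -19/2; S2 reads c1=-5 → after 1×micro: 77/4 ⇒ (c0=0, c1=-19/2, c2=77/4)
[Jacobi] macro 5: S0 reads c1=-19/2 → after 2×micro: 1; S1 reads c2=77/4 → after 3×micro: -77/4; S2 reads c1=-19/2 → after 1×micro: 307/8 ⇒ (c0=1, c1=-77/4, c2=307/8)
[Jacobi] macro 6: S0 reads c1=-77/4 → after 2×micro: 4; S1 reads c2=307/8 → after 3×micro: -307/8; S2 reads c1=-77/4 → after 1×micro: 1229/16 ⇒ (c0=4, c1=-307/8, c2=1229/16)
[Jacobi] macro 7: S0 reads c1=-307/8 → after 2×micro: -1; S1 reads c2=1229/16 → after 3×micro: -1229/16; S2 reads c1=-307/8 → after 1×micro: 4915/32 ⇒ (c0=-1, c1=-1229/16, c2=4915/32)
[Jacobi] macro 8: S0 reads c1=-1229/16 → after 2×micro: 0; S1 reads c2=4915/32 → after 3×micro: -4915/32; S2 reads c1=-1229/16 → after 1×micro: 19661/64 ⇒ (c0=0, c1=-4915/32, c2=19661/64)
[Gauss-Seidel] macro 1: S0 reads c1=1 → after 2×micro: -1; S1 reads c2=2 → after 3×micro: -2; S2 reads c1=-2 → after 1×micro: 5 ⇒ (c0=-1, c1=-2, c2=5)
[Gauss-Seidel] macro 2: S0 reads c1=-2 → after 2×micro: 1; S1 reads c2=5 → after 3×micro: -5; S2 reads c1=-5 → after 1×micro: 25/2 ⇒ (c0=1, c1=-5, c2=25/2)
[Gauss-Seidel] macro 3: S0 reads c1=-5 → after 2×micro: 0; S1 reads c2=25/2 → after 3×micro: -25/2; S2 reads c1=-25/2 → after 1×micro: 125/4 ⇒ (c0=0, c1=-25/2, c2=125/4)
[Gauss-Seidel] macro 4: S0 reads c1=-25/2 → after 2×micro: 0; S1 reads c2=125/4 → after 3×micro: -125/4; S2 reads c1=-125/4 → after 1×micro: 625/8 ⇒ (c0=0, c1=-125/4, c2=625/8)
[Gauss-Seidel] macro 5: S0 reads c1=-125/4 → after 2×micro: 4; S1 reads c2=625/8 → after 3×micro: -625/8; S2 reads c1=-625/8 → after 1×micro: 3125/16 ⇒ (c0=4, c1=-625/8, c2=3125/16)
[Gauss-Seidel] macro 6: S0 reads c1=-625/8 → after 2×micro: -1; S1 reads c2=3125/16 → after 3×micro: -3125/16; S2 reads c1=-3125/16 → after 1×micro: 15625/32 ⇒ (c0=-1, c1=-3125/16, c2=15625/32)
[Gauss-Seidel] macro 7: S0 reads c1=-3125/16 → after 2×micro: 4; S1 reads c2=15625/32 → after 3×micro: -15625/32; S2 reads c1=-15625/32 → after 1×micro: 78125/64 ⇒ (c0=4, c1=-15625/32, c2=78125/64)
[Gauss-Seidel] macro 8: S0 reads c1=-15625/32 → after 2×micro: 0; S1 reads c2=78125/64 → after 3×micro: -78125/64; S2 reads c1=-78125/64 → after 1×micro: 390625/128 ⇒ (c0=0, c1=-78125/64, c2=390625/128)

first divergence at macro-step: 1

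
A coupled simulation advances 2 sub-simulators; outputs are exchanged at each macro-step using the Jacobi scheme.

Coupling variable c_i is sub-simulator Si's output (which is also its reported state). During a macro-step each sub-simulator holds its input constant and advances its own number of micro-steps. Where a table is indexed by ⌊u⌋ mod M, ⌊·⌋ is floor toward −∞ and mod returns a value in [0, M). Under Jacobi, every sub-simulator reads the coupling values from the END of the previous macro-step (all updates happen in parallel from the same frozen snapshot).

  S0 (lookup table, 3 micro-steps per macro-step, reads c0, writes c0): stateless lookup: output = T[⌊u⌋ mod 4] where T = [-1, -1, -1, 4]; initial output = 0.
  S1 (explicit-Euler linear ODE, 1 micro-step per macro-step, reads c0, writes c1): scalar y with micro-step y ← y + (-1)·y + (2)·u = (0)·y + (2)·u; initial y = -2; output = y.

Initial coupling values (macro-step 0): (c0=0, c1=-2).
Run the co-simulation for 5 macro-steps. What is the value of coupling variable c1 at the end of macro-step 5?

c1 at macro-step 5 = 8

macro 1: S0 reads c0=0 → after 3×micro: -1; S1 reads c0=0 → after 1×micro: 0 ⇒ (c0=-1, c1=0)
macro 2: S0 reads c0=-1 → after 3×micro: 4; S1 reads c0=-1 → after 1×micro: -2 ⇒ (c0=4, c1=-2)
macro 3: S0 reads c0=4 → after 3×micro: -1; S1 reads c0=4 → after 1×micro: 8 ⇒ (c0=-1, c1=8)
macro 4: S0 reads c0=-1 → after 3×micro: 4; S1 reads c0=-1 → after 1×micro: -2 ⇒ (c0=4, c1=-2)
macro 5: S0 reads c0=4 → after 3×micro: -1; S1 reads c0=4 → after 1×micro: 8 ⇒ (c0=-1, c1=8)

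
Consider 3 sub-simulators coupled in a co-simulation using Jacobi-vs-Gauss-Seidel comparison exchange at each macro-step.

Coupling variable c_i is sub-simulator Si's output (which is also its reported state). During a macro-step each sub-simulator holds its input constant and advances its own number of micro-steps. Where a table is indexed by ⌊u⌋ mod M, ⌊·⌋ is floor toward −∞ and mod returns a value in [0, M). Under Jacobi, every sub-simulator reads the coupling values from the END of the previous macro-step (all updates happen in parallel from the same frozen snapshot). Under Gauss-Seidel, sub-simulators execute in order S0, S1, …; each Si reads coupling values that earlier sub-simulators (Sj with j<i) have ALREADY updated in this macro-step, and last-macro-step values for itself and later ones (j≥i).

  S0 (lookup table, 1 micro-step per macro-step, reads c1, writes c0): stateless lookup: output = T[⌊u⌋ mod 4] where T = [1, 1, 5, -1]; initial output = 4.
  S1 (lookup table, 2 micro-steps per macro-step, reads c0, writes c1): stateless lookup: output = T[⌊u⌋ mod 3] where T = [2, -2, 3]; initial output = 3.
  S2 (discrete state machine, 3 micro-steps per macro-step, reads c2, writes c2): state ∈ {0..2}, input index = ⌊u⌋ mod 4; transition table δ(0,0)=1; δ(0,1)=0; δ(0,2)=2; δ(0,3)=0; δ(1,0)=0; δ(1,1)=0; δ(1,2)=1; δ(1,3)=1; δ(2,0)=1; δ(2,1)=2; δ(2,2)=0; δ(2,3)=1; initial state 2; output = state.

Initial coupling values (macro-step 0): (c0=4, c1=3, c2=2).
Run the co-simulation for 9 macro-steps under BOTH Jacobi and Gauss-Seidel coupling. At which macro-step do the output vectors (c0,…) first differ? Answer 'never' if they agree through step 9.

first divergence at macro-step: 1

[Jacobi] macro 1: S0 reads c1=3 → after 1×micro: -1; S1 reads c0=4 → after 2×micro: -2; S2 reads c2=2 → after 3×micro: 0 ⇒ (c0=-1, c1=-2, c2=0)
[Jacobi] macro 2: S0 reads c1=-2 → after 1×micro: 5; S1 reads c0=-1 → after 2×micro: 3; S2 reads c2=0 → after 3×micro: 1 ⇒ (c0=5, c1=3, c2=1)
[Jacobi] macro 3: S0 reads c1=3 → after 1×micro: -1; S1 reads c0=5 → after 2×micro: 3; S2 reads c2=1 → after 3×micro: 0 ⇒ (c0=-1, c1=3, c2=0)
[Jacobi] macro 4: S0 reads c1=3 → after 1×micro: -1; S1 reads c0=-1 → after 2×micro: 3; S2 reads c2=0 → after 3×micro: 1 ⇒ (c0=-1, c1=3, c2=1)
[Jacobi] macro 5: S0 reads c1=3 → after 1×micro: -1; S1 reads c0=-1 → after 2×micro: 3; S2 reads c2=1 → after 3×micro: 0 ⇒ (c0=-1, c1=3, c2=0)
[Jacobi] macro 6: S0 reads c1=3 → after 1×micro: -1; S1 reads c0=-1 → after 2×micro: 3; S2 reads c2=0 → after 3×micro: 1 ⇒ (c0=-1, c1=3, c2=1)
[Jacobi] macro 7: S0 reads c1=3 → after 1×micro: -1; S1 reads c0=-1 → after 2×micro: 3; S2 reads c2=1 → after 3×micro: 0 ⇒ (c0=-1, c1=3, c2=0)
[Jacobi] macro 8: S0 reads c1=3 → after 1×micro: -1; S1 reads c0=-1 → after 2×micro: 3; S2 reads c2=0 → after 3×micro: 1 ⇒ (c0=-1, c1=3, c2=1)
[Jacobi] macro 9: S0 reads c1=3 → after 1×micro: -1; S1 reads c0=-1 → after 2×micro: 3; S2 reads c2=1 → after 3×micro: 0 ⇒ (c0=-1, c1=3, c2=0)
[Gauss-Seidel] macro 1: S0 reads c1=3 → after 1×micro: -1; S1 reads c0=-1 → after 2×micro: 3; S2 reads c2=2 → after 3×micro: 0 ⇒ (c0=-1, c1=3, c2=0)
[Gauss-Seidel] macro 2: S0 reads c1=3 → after 1×micro: -1; S1 reads c0=-1 → after 2×micro: 3; S2 reads c2=0 → after 3×micro: 1 ⇒ (c0=-1, c1=3, c2=1)
[Gauss-Seidel] macro 3: S0 reads c1=3 → after 1×micro: -1; S1 reads c0=-1 → after 2×micro: 3; S2 reads c2=1 → after 3×micro: 0 ⇒ (c0=-1, c1=3, c2=0)
[Gauss-Seidel] macro 4: S0 reads c1=3 → after 1×micro: -1; S1 reads c0=-1 → after 2×micro: 3; S2 reads c2=0 → after 3×micro: 1 ⇒ (c0=-1, c1=3, c2=1)
[Gauss-Seidel] macro 5: S0 reads c1=3 → after 1×micro: -1; S1 reads c0=-1 → after 2×micro: 3; S2 reads c2=1 → after 3×micro: 0 ⇒ (c0=-1, c1=3, c2=0)
[Gauss-Seidel] macro 6: S0 reads c1=3 → after 1×micro: -1; S1 reads c0=-1 → after 2×micro: 3; S2 reads c2=0 → after 3×micro: 1 ⇒ (c0=-1, c1=3, c2=1)
[Gauss-Seidel] macro 7: S0 reads c1=3 → after 1×micro: -1; S1 reads c0=-1 → after 2×micro: 3; S2 reads c2=1 → after 3×micro: 0 ⇒ (c0=-1, c1=3, c2=0)
[Gauss-Seidel] macro 8: S0 reads c1=3 → after 1×micro: -1; S1 reads c0=-1 → after 2×micro: 3; S2 reads c2=0 → after 3×micro: 1 ⇒ (c0=-1, c1=3, c2=1)
[Gauss-Seidel] macro 9: S0 reads c1=3 → after 1×micro: -1; S1 reads c0=-1 → after 2×micro: 3; S2 reads c2=1 → after 3×micro: 0 ⇒ (c0=-1, c1=3, c2=0)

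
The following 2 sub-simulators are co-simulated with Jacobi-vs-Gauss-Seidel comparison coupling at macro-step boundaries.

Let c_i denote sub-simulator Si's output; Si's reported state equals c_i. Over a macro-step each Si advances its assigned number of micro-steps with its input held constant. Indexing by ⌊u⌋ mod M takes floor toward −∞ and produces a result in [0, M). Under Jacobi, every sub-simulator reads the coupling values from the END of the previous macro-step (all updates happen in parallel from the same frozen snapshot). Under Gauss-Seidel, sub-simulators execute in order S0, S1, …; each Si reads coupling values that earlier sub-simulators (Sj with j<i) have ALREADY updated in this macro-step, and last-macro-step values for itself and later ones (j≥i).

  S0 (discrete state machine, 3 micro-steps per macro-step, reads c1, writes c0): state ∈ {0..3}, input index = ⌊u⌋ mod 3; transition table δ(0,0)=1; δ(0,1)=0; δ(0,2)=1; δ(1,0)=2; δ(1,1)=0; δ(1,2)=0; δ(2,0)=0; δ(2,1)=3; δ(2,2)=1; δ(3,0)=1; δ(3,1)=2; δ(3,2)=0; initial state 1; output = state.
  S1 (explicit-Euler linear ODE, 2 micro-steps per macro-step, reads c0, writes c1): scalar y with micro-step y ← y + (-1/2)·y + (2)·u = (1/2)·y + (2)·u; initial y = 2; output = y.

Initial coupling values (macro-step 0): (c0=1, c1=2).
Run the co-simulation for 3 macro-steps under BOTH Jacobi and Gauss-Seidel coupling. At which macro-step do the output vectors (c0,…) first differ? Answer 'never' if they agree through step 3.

[Jacobi] macro 1: S0 reads c1=2 → after 3×micro: 0; S1 reads c0=1 → after 2×micro: 7/2 ⇒ (c0=0, c1=7/2)
[Jacobi] macro 2: S0 reads c1=7/2 → after 3×micro: 0; S1 reads c0=0 → after 2×micro: 7/8 ⇒ (c0=0, c1=7/8)
[Jacobi] macro 3: S0 reads c1=7/8 → after 3×micro: 0; S1 reads c0=0 → after 2×micro: 7/32 ⇒ (c0=0, c1=7/32)
[Gauss-Seidel] macro 1: S0 reads c1=2 → after 3×micro: 0; S1 reads c0=0 → after 2×micro: 1/2 ⇒ (c0=0, c1=1/2)
[Gauss-Seidel] macro 2: S0 reads c1=1/2 → after 3×micro: 0; S1 reads c0=0 → after 2×micro: 1/8 ⇒ (c0=0, c1=1/8)
[Gauss-Seidel] macro 3: S0 reads c1=1/8 → after 3×micro: 0; S1 reads c0=0 → after 2×micro: 1/32 ⇒ (c0=0, c1=1/32)

first divergence at macro-step: 1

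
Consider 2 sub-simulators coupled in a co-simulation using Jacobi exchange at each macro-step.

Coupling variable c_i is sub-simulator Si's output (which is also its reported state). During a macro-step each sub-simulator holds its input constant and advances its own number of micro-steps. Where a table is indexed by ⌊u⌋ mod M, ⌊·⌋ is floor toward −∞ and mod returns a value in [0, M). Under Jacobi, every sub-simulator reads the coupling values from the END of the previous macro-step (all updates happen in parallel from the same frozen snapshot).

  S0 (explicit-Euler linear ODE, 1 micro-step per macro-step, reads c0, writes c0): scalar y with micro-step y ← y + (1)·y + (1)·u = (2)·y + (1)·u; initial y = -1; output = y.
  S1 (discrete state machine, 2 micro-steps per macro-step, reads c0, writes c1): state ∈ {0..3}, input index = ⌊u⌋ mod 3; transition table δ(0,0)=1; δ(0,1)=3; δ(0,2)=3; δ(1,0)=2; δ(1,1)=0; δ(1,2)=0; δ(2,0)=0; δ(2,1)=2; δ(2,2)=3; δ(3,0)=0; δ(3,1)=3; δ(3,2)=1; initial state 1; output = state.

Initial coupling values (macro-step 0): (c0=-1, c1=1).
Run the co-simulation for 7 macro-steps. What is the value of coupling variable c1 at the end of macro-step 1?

c1 at macro-step 1 = 3

macro 1: S0 reads c0=-1 → after 1×micro: -3; S1 reads c0=-1 → after 2×micro: 3 ⇒ (c0=-3, c1=3)
macro 2: S0 reads c0=-3 → after 1×micro: -9; S1 reads c0=-3 → after 2×micro: 1 ⇒ (c0=-9, c1=1)
macro 3: S0 reads c0=-9 → after 1×micro: -27; S1 reads c0=-9 → after 2×micro: 0 ⇒ (c0=-27, c1=0)
macro 4: S0 reads c0=-27 → after 1×micro: -81; S1 reads c0=-27 → after 2×micro: 2 ⇒ (c0=-81, c1=2)
macro 5: S0 reads c0=-81 → after 1×micro: -243; S1 reads c0=-81 → after 2×micro: 1 ⇒ (c0=-243, c1=1)
macro 6: S0 reads c0=-243 → after 1×micro: -729; S1 reads c0=-243 → after 2×micro: 0 ⇒ (c0=-729, c1=0)
macro 7: S0 reads c0=-729 → after 1×micro: -2187; S1 reads c0=-729 → after 2×micro: 2 ⇒ (c0=-2187, c1=2)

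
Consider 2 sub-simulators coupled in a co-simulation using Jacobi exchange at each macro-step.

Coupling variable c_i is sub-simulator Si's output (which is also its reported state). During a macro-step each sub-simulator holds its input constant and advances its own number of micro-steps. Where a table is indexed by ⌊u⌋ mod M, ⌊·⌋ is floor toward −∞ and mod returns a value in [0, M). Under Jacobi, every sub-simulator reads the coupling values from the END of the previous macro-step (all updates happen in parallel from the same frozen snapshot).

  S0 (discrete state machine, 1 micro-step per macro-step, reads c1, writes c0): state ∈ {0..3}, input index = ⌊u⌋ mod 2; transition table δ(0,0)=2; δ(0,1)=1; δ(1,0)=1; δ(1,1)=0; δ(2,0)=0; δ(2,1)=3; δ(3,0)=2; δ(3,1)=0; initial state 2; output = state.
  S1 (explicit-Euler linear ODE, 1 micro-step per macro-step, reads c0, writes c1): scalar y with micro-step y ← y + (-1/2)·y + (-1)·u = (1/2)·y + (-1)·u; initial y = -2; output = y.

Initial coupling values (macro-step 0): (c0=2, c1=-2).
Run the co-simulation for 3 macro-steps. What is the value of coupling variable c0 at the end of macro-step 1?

macro 1: S0 reads c1=-2 → after 1×micro: 0; S1 reads c0=2 → after 1×micro: -3 ⇒ (c0=0, c1=-3)
macro 2: S0 reads c1=-3 → after 1×micro: 1; S1 reads c0=0 → after 1×micro: -3/2 ⇒ (c0=1, c1=-3/2)
macro 3: S0 reads c1=-3/2 → after 1×micro: 1; S1 reads c0=1 → after 1×micro: -7/4 ⇒ (c0=1, c1=-7/4)

c0 at macro-step 1 = 0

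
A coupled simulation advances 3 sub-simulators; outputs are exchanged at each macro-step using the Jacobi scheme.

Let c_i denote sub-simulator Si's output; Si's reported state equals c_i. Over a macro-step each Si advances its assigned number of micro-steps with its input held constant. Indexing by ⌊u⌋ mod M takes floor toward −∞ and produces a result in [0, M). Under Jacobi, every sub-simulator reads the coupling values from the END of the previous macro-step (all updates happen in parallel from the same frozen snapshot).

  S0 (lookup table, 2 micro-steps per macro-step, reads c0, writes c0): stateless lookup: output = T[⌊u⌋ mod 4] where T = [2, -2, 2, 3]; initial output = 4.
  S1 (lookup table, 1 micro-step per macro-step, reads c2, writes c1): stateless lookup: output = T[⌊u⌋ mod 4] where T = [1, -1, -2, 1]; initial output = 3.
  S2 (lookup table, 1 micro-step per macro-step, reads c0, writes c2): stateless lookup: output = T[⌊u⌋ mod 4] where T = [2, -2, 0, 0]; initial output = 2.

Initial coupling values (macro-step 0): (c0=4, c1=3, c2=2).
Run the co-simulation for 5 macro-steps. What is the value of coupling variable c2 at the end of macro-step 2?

macro 1: S0 reads c0=4 → after 2×micro: 2; S1 reads c2=2 → after 1×micro: -2; S2 reads c0=4 → after 1×micro: 2 ⇒ (c0=2, c1=-2, c2=2)
macro 2: S0 reads c0=2 → after 2×micro: 2; S1 reads c2=2 → after 1×micro: -2; S2 reads c0=2 → after 1×micro: 0 ⇒ (c0=2, c1=-2, c2=0)
macro 3: S0 reads c0=2 → after 2×micro: 2; S1 reads c2=0 → after 1×micro: 1; S2 reads c0=2 → after 1×micro: 0 ⇒ (c0=2, c1=1, c2=0)
macro 4: S0 reads c0=2 → after 2×micro: 2; S1 reads c2=0 → after 1×micro: 1; S2 reads c0=2 → after 1×micro: 0 ⇒ (c0=2, c1=1, c2=0)
macro 5: S0 reads c0=2 → after 2×micro: 2; S1 reads c2=0 → after 1×micro: 1; S2 reads c0=2 → after 1×micro: 0 ⇒ (c0=2, c1=1, c2=0)

c2 at macro-step 2 = 0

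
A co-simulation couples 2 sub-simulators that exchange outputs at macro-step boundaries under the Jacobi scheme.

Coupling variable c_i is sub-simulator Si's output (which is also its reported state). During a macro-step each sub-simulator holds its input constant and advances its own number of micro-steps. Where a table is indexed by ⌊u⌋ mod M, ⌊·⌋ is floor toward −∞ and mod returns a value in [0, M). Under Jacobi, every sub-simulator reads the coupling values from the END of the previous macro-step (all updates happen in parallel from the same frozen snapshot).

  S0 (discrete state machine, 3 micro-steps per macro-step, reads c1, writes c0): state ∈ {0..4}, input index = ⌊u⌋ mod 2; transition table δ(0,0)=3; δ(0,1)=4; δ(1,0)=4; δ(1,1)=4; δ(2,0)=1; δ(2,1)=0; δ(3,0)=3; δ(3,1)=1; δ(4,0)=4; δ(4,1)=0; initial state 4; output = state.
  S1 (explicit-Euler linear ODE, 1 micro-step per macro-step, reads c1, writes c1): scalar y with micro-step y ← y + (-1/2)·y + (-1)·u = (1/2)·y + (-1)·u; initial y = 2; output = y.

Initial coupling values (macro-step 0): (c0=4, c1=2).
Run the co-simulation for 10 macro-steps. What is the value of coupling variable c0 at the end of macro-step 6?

c0 at macro-step 6 = 0

macro 1: S0 reads c1=2 → after 3×micro: 4; S1 reads c1=2 → after 1×micro: -1 ⇒ (c0=4, c1=-1)
macro 2: S0 reads c1=-1 → after 3×micro: 0; S1 reads c1=-1 → after 1×micro: 1/2 ⇒ (c0=0, c1=1/2)
macro 3: S0 reads c1=1/2 → after 3×micro: 3; S1 reads c1=1/2 → after 1×micro: -1/4 ⇒ (c0=3, c1=-1/4)
macro 4: S0 reads c1=-1/4 → after 3×micro: 0; S1 reads c1=-1/4 → after 1×micro: 1/8 ⇒ (c0=0, c1=1/8)
macro 5: S0 reads c1=1/8 → after 3×micro: 3; S1 reads c1=1/8 → after 1×micro: -1/16 ⇒ (c0=3, c1=-1/16)
macro 6: S0 reads c1=-1/16 → after 3×micro: 0; S1 reads c1=-1/16 → after 1×micro: 1/32 ⇒ (c0=0, c1=1/32)
macro 7: S0 reads c1=1/32 → after 3×micro: 3; S1 reads c1=1/32 → after 1×micro: -1/64 ⇒ (c0=3, c1=-1/64)
macro 8: S0 reads c1=-1/64 → after 3×micro: 0; S1 reads c1=-1/64 → after 1×micro: 1/128 ⇒ (c0=0, c1=1/128)
macro 9: S0 reads c1=1/128 → after 3×micro: 3; S1 reads c1=1/128 → after 1×micro: -1/256 ⇒ (c0=3, c1=-1/256)
macro 10: S0 reads c1=-1/256 → after 3×micro: 0; S1 reads c1=-1/256 → after 1×micro: 1/512 ⇒ (c0=0, c1=1/512)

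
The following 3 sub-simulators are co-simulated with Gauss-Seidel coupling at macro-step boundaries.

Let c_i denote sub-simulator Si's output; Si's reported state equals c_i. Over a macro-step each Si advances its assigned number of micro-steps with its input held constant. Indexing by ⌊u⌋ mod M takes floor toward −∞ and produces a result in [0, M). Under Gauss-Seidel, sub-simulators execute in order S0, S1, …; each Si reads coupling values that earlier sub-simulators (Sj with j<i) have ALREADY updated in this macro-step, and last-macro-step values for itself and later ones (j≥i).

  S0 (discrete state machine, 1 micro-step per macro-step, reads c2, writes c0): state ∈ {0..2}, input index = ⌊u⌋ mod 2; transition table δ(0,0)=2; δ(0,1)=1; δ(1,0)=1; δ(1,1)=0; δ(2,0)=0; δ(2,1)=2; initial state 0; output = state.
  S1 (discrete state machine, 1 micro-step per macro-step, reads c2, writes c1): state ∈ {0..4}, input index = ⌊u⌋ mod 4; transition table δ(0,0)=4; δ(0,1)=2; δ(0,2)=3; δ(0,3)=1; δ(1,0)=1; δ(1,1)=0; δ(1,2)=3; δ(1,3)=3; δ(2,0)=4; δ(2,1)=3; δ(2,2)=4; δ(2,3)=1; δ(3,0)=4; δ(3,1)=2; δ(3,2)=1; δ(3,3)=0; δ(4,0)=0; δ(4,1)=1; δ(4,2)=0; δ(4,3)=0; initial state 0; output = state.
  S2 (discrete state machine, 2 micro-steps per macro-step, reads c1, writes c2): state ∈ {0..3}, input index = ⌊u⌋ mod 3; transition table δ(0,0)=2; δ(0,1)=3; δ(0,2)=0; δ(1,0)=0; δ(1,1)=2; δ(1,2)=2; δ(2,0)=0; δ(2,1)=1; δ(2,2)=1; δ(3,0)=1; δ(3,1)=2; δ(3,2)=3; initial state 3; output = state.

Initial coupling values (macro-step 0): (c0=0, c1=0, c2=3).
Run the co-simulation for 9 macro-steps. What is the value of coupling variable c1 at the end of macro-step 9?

macro 1: S0 reads c2=3 → after 1×micro: 1; S1 reads c2=3 → after 1×micro: 1; S2 reads c1=1 → after 2×micro: 1 ⇒ (c0=1, c1=1, c2=1)
macro 2: S0 reads c2=1 → after 1×micro: 0; S1 reads c2=1 → after 1×micro: 0; S2 reads c1=0 → after 2×micro: 2 ⇒ (c0=0, c1=0, c2=2)
macro 3: S0 reads c2=2 → after 1×micro: 2; S1 reads c2=2 → after 1×micro: 3; S2 reads c1=3 → after 2×micro: 2 ⇒ (c0=2, c1=3, c2=2)
macro 4: S0 reads c2=2 → after 1×micro: 0; S1 reads c2=2 → after 1×micro: 1; S2 reads c1=1 → after 2×micro: 2 ⇒ (c0=0, c1=1, c2=2)
macro 5: S0 reads c2=2 → after 1×micro: 2; S1 reads c2=2 → after 1×micro: 3; S2 reads c1=3 → after 2×micro: 2 ⇒ (c0=2, c1=3, c2=2)
macro 6: S0 reads c2=2 → after 1×micro: 0; S1 reads c2=2 → after 1×micro: 1; S2 reads c1=1 → after 2×micro: 2 ⇒ (c0=0, c1=1, c2=2)
macro 7: S0 reads c2=2 → after 1×micro: 2; S1 reads c2=2 → after 1×micro: 3; S2 reads c1=3 → after 2×micro: 2 ⇒ (c0=2, c1=3, c2=2)
macro 8: S0 reads c2=2 → after 1×micro: 0; S1 reads c2=2 → after 1×micro: 1; S2 reads c1=1 → after 2×micro: 2 ⇒ (c0=0, c1=1, c2=2)
macro 9: S0 reads c2=2 → after 1×micro: 2; S1 reads c2=2 → after 1×micro: 3; S2 reads c1=3 → after 2×micro: 2 ⇒ (c0=2, c1=3, c2=2)

c1 at macro-step 9 = 3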